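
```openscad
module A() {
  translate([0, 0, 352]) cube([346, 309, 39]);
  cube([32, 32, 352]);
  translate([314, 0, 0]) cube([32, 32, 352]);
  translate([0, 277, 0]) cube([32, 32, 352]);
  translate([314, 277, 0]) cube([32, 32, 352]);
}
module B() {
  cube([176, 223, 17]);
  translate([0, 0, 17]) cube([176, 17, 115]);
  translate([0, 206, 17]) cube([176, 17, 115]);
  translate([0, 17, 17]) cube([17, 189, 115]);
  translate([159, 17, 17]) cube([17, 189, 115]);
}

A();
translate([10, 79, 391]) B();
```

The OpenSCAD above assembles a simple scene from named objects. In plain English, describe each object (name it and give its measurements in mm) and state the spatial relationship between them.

A is a simple wooden stool: a rectangular seat 346 mm (x) by 309 mm (y), 39 mm thick, top face at z = 391 mm, on four square legs, each 32×32 mm in cross-section. The legs rest on z = 0, each flush with a corner of the seat.

B is an open-topped rectangular box: outside dimensions 176×223×132 mm, with a uniform wall and base thickness of 17 mm. The base is a full 176×223 slab on the floor; four walls sit on top of the base. The front and back walls (the −y and +y sides) span the full width; the two side walls fit between them.

The open box is on top of the stool.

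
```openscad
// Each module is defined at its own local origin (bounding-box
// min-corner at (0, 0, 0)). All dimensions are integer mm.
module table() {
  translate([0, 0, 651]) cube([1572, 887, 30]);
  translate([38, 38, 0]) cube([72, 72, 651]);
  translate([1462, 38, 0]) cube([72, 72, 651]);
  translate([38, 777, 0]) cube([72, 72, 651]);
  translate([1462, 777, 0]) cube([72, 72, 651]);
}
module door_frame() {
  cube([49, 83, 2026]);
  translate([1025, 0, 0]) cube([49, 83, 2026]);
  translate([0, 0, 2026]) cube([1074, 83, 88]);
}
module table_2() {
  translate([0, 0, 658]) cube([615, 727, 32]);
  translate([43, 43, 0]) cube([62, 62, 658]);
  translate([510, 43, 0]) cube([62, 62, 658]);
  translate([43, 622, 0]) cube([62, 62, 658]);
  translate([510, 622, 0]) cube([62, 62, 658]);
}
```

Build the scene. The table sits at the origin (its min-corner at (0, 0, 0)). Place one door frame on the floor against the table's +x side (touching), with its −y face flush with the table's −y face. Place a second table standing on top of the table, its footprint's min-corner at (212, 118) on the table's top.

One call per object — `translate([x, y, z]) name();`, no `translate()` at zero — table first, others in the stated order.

table();
translate([1572, 0, 0]) door_frame();
translate([212, 118, 681]) table_2();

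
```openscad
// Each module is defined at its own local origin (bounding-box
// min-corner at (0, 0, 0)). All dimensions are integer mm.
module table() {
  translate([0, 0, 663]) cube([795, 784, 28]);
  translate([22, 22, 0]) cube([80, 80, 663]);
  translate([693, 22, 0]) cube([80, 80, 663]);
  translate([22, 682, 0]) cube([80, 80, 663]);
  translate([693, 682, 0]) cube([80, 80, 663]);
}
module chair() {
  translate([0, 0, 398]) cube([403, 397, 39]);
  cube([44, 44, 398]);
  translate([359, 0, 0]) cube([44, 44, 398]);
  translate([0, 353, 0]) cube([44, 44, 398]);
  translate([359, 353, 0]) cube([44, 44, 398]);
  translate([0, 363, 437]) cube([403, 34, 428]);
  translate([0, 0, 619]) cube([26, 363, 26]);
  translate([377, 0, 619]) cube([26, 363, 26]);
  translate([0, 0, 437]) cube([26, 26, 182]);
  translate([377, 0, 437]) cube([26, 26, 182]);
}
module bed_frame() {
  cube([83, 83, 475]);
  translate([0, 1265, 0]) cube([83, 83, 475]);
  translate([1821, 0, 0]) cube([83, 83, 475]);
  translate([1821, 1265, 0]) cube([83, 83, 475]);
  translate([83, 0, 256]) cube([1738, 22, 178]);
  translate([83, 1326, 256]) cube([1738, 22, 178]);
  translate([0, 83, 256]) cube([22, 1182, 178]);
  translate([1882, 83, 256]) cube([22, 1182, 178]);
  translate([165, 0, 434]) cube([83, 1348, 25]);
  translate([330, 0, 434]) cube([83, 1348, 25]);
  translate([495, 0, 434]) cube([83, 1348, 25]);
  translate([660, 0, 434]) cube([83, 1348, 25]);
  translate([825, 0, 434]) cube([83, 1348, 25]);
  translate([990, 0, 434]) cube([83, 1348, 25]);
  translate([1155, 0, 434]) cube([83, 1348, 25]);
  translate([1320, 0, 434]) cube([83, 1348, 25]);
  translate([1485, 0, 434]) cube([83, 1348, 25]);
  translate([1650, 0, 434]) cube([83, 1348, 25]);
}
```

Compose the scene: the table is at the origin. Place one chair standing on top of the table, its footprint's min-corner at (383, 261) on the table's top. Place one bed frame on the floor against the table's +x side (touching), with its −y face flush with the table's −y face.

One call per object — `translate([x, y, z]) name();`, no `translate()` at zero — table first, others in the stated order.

table();
translate([383, 261, 691]) chair();
translate([795, 0, 0]) bed_frame();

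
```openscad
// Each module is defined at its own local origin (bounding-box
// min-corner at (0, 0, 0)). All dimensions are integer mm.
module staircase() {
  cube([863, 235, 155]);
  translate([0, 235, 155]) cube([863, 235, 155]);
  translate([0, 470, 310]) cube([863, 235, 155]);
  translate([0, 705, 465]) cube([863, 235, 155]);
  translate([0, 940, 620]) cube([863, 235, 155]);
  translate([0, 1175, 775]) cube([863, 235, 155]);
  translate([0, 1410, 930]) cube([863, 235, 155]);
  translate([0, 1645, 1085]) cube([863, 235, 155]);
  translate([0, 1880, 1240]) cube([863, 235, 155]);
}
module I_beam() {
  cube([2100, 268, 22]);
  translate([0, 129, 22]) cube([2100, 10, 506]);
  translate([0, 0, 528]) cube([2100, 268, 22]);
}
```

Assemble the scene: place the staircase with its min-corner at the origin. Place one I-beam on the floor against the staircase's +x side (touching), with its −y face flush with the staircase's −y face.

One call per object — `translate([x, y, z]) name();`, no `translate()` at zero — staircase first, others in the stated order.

staircase();
translate([863, 0, 0]) I_beam();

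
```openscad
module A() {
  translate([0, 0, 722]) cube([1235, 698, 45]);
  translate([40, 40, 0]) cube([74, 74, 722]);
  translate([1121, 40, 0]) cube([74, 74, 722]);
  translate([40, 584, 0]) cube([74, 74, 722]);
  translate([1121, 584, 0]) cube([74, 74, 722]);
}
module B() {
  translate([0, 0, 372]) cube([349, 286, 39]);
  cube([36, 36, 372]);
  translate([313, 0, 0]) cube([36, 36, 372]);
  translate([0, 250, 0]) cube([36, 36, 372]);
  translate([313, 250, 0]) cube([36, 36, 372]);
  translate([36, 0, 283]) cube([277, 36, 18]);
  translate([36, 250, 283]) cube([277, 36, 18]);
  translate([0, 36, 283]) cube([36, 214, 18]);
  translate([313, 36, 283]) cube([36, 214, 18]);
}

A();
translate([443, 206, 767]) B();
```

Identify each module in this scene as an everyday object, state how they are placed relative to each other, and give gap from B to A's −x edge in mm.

The stool's min-x is at 443; the table's min-x is 0; gap = 443 mm.

A is a table. B is a stool. The stool is on top of the table, centred. The gap from the stool to the table's −x edge is 443 mm.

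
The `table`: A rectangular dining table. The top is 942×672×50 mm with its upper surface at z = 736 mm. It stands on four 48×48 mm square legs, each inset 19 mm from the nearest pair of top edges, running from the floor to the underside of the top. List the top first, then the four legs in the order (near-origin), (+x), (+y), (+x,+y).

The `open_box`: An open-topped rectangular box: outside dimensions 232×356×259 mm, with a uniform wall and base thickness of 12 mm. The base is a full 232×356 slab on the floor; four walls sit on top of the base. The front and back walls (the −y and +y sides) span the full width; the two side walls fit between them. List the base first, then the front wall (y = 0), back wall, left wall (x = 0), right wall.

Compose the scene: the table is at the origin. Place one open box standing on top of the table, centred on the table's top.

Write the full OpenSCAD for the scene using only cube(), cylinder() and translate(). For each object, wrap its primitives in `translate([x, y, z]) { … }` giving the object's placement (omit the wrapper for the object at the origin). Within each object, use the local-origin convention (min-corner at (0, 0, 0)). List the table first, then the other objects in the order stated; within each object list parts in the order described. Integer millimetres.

translate([0, 0, 686]) cube([942, 672, 50]);
translate([19, 19, 0]) cube([48, 48, 686]);
translate([875, 19, 0]) cube([48, 48, 686]);
translate([19, 605, 0]) cube([48, 48, 686]);
translate([875, 605, 0]) cube([48, 48, 686]);
translate([355, 158, 736]) {
  cube([232, 356, 12]);
  translate([0, 0, 12]) cube([232, 12, 247]);
  translate([0, 344, 12]) cube([232, 12, 247]);
  translate([0, 12, 12]) cube([12, 332, 247]);
  translate([220, 12, 12]) cube([12, 332, 247]);
}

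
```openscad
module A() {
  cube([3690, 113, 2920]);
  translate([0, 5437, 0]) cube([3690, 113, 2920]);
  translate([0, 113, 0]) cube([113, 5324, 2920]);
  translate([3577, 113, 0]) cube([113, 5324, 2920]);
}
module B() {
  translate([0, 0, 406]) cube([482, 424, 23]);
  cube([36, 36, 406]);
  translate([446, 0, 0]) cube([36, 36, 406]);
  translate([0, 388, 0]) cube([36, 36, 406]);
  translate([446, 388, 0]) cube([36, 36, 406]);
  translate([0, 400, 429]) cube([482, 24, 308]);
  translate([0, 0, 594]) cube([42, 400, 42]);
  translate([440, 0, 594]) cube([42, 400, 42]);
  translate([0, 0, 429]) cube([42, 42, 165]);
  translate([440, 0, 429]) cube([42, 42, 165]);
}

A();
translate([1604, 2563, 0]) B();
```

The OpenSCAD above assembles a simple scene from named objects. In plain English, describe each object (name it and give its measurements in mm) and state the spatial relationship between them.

A is a box-shaped house frame (walls only): outside footprint 3690×5550 mm, wall height 2920 mm, wall thickness 113 mm. The two y-facing walls run the full x-width; the two x-facing walls fit between the inner faces of the y-facing walls.

B is a chair: 482×424 mm seat, 23 mm thick, top at z = 429 mm, on four 36 mm square corner legs flush with the seat edges. A 24 mm thick backrest slab spans the full seat width, extending 308 mm above the seat top, its back face flush with the seat's +y edge. Two armrests of 42×42 mm section run along each side from the seat's front edge to the front of the backrest, top faces 207 mm above the seat top and outer faces flush with the seat's x-edges; a 42×42 mm post under the front of each armrest stands on the seat at the front corner.

The chair sits inside the house frame, centred.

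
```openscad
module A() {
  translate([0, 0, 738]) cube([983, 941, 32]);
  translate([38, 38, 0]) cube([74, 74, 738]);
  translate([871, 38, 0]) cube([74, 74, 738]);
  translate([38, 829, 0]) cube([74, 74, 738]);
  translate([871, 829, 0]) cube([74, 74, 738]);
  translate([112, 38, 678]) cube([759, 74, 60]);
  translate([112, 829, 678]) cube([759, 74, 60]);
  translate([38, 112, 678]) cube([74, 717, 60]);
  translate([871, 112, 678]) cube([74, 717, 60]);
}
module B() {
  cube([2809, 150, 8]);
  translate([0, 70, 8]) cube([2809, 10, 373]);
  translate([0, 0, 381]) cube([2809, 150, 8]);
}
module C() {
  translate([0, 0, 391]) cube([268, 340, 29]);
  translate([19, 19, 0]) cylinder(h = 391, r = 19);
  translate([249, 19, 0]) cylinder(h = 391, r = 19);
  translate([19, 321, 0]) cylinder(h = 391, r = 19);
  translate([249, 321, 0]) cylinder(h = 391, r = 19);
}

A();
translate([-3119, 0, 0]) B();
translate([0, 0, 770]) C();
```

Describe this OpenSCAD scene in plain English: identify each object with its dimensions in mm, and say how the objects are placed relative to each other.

A is a table: top 983 mm (x) × 941 mm (y), 32 mm thick, upper face at z = 770 mm, on four 74×74 mm square legs, each inset 38 mm from the nearest pair of top edges, running from z = 0 to the bottom of the top. Four apron rails, 74 mm thick and 60 mm tall, run between adjacent legs with their top edges flush with the underside of the top and their outer faces flush with the legs' outer faces.

B is an I-beam lying along x, 2809 mm long. Overall section height 389 mm. Two flanges 150 mm wide (y) and 8 mm thick, one on the floor and one at the top; a web 10 mm thick runs between them, centred on the flange width.

C is a simple wooden stool: a rectangular seat 268 mm (x) by 340 mm (y), 29 mm thick, top face at z = 420 mm, on four round legs, each 38 mm in diameter. The legs rest on z = 0, each leg's axis is inset half a diameter from the nearest pair of seat edges (so the leg's bounding box is flush with the corner).

The I-beam is on the floor beside the table on its −x side. The stool is on top of the table.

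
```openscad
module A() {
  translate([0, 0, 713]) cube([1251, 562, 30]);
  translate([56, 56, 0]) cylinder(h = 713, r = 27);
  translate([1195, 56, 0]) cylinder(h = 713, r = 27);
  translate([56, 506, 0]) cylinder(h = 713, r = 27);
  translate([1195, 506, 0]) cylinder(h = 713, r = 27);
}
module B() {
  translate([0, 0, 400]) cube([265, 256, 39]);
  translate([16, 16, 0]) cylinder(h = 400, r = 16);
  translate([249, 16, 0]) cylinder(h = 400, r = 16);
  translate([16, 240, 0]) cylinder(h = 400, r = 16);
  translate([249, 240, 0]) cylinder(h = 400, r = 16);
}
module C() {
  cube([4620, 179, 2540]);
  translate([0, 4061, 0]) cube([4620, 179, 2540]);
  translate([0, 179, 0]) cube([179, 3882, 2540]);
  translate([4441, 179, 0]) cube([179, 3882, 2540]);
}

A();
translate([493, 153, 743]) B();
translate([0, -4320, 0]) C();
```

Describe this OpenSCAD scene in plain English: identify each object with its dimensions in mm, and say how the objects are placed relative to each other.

A is a table with a 1251×562 mm rectangular top, 30 mm thick, top surface at z = 743 mm, supported by four round legs of 54 mm diameter, each leg's bounding box inset 29 mm from the nearest pair of top edges, running from the floor.

B is a four-legged stool. The seat is a 265×256×39 mm slab whose top surface is at z = 439 mm; four round legs, each 32 mm in diameter, run from the floor (z = 0) to the underside of the seat, each leg's axis is inset half a diameter from the nearest pair of seat edges (so the leg's bounding box is flush with the corner).

C is a box-shaped house frame (walls only): outside footprint 4620×4240 mm, wall height 2540 mm, wall thickness 179 mm. The two y-facing walls run the full x-width; the two x-facing walls fit between the inner faces of the y-facing walls.

The stool is on top of the table, centred. The house frame is on the floor beside the table on its −y side.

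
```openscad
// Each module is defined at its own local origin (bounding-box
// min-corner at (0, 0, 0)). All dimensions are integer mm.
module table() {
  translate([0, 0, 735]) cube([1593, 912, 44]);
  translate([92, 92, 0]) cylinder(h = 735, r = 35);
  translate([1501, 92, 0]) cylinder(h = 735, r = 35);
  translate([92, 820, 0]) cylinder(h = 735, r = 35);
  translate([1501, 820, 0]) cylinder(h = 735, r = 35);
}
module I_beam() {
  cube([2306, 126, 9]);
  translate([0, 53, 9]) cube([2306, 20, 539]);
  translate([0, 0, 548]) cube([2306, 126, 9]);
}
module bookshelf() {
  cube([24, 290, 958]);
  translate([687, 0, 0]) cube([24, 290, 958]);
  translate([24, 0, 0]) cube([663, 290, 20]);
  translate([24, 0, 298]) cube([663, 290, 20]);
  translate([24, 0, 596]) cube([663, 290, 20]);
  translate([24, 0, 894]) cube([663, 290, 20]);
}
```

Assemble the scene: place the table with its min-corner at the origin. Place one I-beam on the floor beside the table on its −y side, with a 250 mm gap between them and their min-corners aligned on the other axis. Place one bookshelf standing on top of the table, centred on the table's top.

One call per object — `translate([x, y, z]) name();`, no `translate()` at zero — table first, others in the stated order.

table();
translate([0, -376, 0]) I_beam();
translate([441, 311, 779]) bookshelf();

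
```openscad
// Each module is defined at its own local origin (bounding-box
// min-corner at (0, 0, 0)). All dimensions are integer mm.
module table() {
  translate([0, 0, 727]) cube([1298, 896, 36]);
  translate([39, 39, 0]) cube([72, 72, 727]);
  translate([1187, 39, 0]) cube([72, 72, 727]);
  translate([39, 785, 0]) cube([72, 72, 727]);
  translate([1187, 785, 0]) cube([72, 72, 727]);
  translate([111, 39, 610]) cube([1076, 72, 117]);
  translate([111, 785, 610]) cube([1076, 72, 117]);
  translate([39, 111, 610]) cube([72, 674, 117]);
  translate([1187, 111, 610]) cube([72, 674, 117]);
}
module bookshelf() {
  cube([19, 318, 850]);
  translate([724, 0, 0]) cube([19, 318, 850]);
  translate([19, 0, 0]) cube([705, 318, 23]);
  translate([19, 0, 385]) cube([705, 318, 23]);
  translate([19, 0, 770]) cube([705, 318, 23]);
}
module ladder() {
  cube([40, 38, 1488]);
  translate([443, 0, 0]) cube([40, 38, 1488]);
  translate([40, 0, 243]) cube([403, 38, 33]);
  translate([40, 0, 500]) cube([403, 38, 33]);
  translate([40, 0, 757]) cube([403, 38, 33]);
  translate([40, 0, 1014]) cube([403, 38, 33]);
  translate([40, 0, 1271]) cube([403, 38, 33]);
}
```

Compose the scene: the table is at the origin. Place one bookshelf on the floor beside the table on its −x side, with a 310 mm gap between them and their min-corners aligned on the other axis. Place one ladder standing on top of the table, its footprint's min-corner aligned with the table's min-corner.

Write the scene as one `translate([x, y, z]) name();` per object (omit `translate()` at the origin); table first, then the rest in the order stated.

table();
translate([-1053, 0, 0]) bookshelf();
translate([0, 0, 763]) ladder();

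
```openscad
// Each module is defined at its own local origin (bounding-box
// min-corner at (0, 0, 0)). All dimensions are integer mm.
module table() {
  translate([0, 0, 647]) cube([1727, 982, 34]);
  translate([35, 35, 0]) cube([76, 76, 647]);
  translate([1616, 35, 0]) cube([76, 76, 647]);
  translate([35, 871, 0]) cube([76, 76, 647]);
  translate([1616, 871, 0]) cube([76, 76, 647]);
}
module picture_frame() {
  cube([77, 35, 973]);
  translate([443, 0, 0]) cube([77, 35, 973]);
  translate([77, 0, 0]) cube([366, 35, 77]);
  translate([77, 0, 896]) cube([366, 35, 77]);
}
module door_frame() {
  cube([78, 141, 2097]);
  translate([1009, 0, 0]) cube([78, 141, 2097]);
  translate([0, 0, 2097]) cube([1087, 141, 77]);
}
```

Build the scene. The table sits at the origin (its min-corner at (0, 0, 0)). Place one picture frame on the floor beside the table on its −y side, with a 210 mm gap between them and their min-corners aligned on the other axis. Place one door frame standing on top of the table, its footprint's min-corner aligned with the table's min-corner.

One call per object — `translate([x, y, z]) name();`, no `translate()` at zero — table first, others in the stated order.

table();
translate([0, -245, 0]) picture_frame();
translate([0, 0, 681]) door_frame();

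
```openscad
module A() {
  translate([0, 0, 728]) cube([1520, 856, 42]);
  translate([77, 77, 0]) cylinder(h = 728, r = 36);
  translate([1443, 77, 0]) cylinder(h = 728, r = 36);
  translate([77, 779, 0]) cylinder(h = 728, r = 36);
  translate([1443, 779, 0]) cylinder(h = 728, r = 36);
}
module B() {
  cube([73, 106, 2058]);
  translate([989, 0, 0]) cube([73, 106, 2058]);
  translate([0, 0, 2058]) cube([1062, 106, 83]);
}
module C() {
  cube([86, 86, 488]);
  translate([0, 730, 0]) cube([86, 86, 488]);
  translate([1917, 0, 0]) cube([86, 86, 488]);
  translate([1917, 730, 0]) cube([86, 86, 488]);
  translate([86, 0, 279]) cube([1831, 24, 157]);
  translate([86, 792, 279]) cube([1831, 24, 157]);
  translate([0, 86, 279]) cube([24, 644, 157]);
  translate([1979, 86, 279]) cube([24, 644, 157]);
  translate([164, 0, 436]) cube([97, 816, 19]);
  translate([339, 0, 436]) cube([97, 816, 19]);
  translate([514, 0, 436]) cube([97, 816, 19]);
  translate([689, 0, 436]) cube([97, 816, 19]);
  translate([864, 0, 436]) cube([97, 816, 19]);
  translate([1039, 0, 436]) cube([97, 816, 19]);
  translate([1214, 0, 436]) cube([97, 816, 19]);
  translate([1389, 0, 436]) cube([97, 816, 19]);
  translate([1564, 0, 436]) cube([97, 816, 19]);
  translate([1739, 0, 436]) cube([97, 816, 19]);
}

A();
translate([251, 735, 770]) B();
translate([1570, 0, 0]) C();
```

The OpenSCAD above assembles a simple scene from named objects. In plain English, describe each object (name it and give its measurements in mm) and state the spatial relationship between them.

A is a table with a 1520×856 mm rectangular top, 42 mm thick, top surface at z = 770 mm, supported by four round legs of 72 mm diameter, each leg's bounding box inset 41 mm from the nearest pair of top edges, running from the floor.

B is a door frame. The clear opening is 916 mm wide and 2058 mm high. Two 73 mm wide jambs, 106 mm deep, stand either side of the opening from the floor to the top of the opening. A 83 mm thick head sits across the top of both jambs, spanning the full outside width of the frame.

C is a bed frame 2003 mm long (x) by 816 mm wide (y). Four 86×86 mm corner posts, 488 mm tall, at the corners of the footprint. Four rails of 24 mm thickness and 157 mm height run between adjacent posts with their undersides at z = 279 mm, their outer faces flush with the outside of the frame (the two x-running rails run between the posts' inner faces; the two y-running rails run between the posts' inner faces). 10 slats, each 97 mm wide (x) and 19 mm thick, lie across the top of the two x-running rails, running the full 816 mm width of the frame in y; the slats are evenly spaced along x between the inner faces of the end posts with equal gaps (rounded down to the nearest mm) at the −x end and between each pair — any rounding remainder accumulates at the +x end.

The door frame is on top of the table. The bed frame is on the floor beside the table on its +x side.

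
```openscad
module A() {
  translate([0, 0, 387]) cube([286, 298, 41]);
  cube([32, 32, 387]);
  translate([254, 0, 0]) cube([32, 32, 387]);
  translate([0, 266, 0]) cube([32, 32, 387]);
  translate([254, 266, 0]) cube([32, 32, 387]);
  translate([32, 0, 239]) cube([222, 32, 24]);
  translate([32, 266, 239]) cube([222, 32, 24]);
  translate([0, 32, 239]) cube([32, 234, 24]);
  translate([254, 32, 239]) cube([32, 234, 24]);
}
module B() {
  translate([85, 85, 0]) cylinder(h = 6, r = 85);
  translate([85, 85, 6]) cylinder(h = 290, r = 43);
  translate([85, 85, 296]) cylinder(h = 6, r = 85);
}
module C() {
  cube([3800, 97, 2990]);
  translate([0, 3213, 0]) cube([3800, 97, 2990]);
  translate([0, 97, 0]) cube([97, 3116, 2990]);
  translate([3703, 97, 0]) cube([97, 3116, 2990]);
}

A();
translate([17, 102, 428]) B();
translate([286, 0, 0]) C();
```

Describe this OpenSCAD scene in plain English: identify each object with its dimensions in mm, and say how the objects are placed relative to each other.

A is a simple wooden stool: a rectangular seat 286 mm (x) by 298 mm (y), 41 mm thick, top face at z = 428 mm, on four square legs, each 32×32 mm in cross-section. The legs rest on z = 0, each flush with a corner of the seat. Four stretchers, 32 mm wide and 24 mm tall, connect adjacent legs with their undersides at z = 239 mm, each running between the inner faces of the legs it joins and aligned with the legs' outer faces on the other axis.

B is a spool: two coaxial disc flanges of radius 85 mm and thickness 6 mm, joined by a core cylinder of radius 43 mm and height 290 mm. The lower flange rests on z = 0 and the three cylinders share a vertical axis.

C is a box-shaped house frame (walls only): outside footprint 3800×3310 mm, wall height 2990 mm, wall thickness 97 mm. The two y-facing walls run the full x-width; the two x-facing walls fit between the inner faces of the y-facing walls.

The spool is on top of the stool. The house frame is against the stool's +x side, with their −y faces flush.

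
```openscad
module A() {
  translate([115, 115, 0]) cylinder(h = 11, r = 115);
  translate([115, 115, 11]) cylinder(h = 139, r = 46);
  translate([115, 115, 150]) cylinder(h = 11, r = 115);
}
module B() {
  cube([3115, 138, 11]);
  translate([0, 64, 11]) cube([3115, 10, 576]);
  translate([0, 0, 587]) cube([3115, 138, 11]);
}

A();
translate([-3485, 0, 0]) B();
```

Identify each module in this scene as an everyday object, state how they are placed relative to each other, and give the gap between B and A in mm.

A is a spool. B is an I-beam. The I-beam is on the floor beside the spool on its −x side. The gap between the I-beam and the spool is 370 mm.

The I-beam's nearest face is 370 mm from the spool's −x face.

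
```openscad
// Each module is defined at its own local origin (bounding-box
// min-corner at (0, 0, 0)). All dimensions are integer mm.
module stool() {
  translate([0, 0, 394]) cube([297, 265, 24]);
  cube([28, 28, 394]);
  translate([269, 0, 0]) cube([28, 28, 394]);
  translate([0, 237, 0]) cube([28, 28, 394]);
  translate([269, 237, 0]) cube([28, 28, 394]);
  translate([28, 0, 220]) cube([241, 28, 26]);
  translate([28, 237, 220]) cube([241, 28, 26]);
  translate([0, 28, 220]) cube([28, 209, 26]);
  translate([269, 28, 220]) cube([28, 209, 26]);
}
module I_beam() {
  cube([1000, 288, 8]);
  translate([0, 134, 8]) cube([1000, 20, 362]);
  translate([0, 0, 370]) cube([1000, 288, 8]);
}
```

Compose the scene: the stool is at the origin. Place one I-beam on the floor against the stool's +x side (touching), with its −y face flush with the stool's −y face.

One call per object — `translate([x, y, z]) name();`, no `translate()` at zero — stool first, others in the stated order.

stool();
translate([297, 0, 0]) I_beam();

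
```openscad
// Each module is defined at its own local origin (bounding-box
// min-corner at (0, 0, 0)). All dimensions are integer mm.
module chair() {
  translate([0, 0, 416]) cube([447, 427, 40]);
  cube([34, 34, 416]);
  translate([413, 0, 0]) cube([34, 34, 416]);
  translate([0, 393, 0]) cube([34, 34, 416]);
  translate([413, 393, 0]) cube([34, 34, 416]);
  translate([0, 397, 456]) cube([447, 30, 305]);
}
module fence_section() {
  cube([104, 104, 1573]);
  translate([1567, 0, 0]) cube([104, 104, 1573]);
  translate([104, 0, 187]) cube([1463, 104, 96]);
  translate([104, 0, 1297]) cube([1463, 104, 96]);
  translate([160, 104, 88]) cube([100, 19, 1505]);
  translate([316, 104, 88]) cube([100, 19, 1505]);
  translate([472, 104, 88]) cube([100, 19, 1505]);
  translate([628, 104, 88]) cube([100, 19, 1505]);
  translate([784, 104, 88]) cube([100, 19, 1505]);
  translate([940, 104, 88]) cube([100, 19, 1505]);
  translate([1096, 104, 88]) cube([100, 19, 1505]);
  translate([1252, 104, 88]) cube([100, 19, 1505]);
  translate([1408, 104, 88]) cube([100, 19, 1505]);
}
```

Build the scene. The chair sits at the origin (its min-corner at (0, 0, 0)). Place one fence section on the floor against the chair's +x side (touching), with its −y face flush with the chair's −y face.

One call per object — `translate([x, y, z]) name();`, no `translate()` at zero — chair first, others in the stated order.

chair();
translate([447, 0, 0]) fence_section();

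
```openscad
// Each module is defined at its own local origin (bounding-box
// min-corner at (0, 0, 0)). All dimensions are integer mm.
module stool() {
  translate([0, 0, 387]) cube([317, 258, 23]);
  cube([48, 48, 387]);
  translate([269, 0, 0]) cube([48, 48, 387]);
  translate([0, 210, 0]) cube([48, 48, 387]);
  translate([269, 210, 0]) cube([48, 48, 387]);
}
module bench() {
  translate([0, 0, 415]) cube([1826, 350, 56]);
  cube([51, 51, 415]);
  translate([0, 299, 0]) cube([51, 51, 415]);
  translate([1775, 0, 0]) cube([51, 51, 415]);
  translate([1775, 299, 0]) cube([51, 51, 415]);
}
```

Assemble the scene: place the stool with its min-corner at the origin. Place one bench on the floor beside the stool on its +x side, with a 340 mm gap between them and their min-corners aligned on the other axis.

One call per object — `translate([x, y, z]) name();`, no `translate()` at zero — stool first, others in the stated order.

stool();
translate([657, 0, 0]) bench();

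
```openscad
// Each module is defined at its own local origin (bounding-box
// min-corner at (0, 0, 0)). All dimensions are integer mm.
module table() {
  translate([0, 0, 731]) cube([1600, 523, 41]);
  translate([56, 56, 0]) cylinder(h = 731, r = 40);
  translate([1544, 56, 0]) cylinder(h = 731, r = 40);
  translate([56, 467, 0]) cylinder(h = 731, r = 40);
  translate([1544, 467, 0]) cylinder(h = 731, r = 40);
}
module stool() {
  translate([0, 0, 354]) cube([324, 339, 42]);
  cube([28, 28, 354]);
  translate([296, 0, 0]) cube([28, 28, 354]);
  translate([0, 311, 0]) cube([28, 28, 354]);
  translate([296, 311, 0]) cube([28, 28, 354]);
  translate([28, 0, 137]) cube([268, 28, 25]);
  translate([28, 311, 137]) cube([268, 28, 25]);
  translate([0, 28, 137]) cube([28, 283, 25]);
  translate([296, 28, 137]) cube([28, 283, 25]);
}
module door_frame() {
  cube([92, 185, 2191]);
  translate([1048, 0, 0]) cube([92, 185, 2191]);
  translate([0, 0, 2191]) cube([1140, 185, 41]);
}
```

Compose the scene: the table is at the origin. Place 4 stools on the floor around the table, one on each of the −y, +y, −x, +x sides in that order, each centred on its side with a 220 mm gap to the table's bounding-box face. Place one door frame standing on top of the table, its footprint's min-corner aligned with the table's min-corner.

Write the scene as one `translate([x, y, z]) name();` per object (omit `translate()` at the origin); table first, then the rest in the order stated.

table();
translate([638, -559, 0]) stool();
translate([638, 743, 0]) stool();
translate([-544, 92, 0]) stool();
translate([1820, 92, 0]) stool();
translate([0, 0, 772]) door_frame();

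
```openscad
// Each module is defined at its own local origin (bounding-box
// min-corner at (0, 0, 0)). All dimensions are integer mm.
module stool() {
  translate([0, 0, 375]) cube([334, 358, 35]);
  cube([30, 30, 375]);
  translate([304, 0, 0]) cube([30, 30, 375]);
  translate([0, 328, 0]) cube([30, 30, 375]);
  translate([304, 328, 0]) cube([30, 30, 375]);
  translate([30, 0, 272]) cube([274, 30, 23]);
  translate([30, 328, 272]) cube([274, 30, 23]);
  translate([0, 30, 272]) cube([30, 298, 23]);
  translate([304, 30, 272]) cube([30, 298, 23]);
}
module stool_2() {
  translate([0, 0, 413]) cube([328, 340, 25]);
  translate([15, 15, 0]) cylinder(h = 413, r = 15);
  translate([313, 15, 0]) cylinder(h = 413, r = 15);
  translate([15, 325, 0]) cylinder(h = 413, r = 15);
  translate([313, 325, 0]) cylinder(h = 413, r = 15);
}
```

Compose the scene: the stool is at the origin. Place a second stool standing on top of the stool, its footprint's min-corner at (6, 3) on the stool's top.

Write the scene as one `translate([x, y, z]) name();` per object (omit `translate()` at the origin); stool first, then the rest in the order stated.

stool();
translate([6, 3, 410]) stool_2();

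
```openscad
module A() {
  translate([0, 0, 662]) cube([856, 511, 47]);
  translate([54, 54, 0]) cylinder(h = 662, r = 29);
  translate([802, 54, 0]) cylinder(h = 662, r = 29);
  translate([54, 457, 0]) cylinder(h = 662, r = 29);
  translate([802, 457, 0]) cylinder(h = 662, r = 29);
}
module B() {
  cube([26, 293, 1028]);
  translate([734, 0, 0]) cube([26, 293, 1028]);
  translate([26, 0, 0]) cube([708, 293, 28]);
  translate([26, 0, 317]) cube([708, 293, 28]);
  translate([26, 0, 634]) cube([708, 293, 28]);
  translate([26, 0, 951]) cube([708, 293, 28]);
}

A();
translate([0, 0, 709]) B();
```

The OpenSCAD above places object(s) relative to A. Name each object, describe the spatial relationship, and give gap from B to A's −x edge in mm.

A is a table. B is a bookshelf. The bookshelf is on top of the table. The gap from the bookshelf to the table's −x edge is 0 mm.

The bookshelf's min-x is at 0; the table's min-x is 0; gap = 0 mm.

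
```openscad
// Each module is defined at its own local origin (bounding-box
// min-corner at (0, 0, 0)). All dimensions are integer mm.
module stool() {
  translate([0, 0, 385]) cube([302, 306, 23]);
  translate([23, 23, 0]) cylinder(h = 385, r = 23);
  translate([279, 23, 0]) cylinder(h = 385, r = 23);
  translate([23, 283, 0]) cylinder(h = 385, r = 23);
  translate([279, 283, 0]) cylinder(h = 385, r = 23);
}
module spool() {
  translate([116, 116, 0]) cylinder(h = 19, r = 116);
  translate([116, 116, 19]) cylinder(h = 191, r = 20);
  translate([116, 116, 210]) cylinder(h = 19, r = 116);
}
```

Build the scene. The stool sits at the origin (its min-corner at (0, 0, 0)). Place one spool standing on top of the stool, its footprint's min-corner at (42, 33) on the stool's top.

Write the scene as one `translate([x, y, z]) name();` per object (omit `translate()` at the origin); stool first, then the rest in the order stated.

stool();
translate([42, 33, 408]) spool();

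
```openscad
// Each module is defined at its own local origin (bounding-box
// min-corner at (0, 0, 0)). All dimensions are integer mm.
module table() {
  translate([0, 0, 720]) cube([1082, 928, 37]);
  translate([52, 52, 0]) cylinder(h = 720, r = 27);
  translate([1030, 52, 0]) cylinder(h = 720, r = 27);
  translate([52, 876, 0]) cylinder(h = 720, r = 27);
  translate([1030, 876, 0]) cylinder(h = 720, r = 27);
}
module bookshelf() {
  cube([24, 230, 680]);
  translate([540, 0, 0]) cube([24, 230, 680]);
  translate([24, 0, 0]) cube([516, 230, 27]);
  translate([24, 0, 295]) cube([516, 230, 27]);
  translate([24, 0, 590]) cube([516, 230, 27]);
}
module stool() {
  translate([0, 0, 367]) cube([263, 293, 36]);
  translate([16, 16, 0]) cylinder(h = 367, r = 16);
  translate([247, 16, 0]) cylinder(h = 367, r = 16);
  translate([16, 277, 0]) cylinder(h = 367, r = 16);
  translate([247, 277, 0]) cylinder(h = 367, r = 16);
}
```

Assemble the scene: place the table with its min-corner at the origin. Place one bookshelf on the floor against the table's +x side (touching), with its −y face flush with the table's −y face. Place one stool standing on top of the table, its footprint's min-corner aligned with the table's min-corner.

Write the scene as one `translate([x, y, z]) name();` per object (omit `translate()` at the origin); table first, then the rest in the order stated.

table();
translate([1082, 0, 0]) bookshelf();
translate([0, 0, 757]) stool();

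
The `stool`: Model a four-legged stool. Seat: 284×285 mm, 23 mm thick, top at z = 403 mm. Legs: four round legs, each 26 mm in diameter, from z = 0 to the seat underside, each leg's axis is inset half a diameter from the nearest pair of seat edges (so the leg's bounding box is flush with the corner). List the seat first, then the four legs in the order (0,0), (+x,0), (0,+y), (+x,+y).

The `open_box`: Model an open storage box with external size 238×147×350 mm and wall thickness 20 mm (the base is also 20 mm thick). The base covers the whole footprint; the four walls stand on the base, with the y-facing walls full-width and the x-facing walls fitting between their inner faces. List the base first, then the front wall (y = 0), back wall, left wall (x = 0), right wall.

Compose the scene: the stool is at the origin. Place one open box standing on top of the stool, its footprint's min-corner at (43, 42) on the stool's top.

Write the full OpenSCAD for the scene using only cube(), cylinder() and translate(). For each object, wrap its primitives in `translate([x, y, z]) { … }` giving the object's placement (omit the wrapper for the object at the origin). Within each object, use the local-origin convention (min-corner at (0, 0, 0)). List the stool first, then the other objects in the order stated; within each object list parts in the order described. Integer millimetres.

translate([0, 0, 380]) cube([284, 285, 23]);
translate([13, 13, 0]) cylinder(h = 380, r = 13);
translate([271, 13, 0]) cylinder(h = 380, r = 13);
translate([13, 272, 0]) cylinder(h = 380, r = 13);
translate([271, 272, 0]) cylinder(h = 380, r = 13);
translate([43, 42, 403]) {
  cube([238, 147, 20]);
  translate([0, 0, 20]) cube([238, 20, 330]);
  translate([0, 127, 20]) cube([238, 20, 330]);
  translate([0, 20, 20]) cube([20, 107, 330]);
  translate([218, 20, 20]) cube([20, 107, 330]);
}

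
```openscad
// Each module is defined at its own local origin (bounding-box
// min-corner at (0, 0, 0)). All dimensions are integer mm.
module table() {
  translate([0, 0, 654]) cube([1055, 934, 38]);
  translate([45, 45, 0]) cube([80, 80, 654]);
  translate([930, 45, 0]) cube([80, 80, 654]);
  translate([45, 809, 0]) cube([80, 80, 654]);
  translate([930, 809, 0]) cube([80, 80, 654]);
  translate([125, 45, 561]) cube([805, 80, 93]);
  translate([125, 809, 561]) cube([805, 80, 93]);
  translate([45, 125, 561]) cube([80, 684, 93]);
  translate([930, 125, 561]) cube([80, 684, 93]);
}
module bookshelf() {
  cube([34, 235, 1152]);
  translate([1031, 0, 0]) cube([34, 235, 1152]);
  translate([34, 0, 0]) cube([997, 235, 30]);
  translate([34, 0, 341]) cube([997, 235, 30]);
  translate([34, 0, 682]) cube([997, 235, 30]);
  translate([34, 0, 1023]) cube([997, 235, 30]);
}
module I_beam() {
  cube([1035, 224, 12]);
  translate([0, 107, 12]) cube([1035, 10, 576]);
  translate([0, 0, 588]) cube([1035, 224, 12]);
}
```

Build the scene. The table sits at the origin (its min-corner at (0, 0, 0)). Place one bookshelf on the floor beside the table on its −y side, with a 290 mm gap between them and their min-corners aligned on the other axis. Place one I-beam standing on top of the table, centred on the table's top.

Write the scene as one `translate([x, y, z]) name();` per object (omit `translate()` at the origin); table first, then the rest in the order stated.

table();
translate([0, -525, 0]) bookshelf();
translate([10, 355, 692]) I_beam();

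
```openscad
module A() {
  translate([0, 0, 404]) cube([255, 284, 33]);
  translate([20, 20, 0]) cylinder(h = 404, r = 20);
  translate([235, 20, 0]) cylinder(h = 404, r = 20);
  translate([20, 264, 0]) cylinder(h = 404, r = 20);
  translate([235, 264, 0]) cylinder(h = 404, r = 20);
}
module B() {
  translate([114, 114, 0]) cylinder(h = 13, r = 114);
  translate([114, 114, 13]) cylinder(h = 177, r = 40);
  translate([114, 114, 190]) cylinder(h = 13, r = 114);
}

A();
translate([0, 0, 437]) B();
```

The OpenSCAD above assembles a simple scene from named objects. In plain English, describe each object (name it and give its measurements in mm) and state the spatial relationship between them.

A is a four-legged stool. The seat is 255×284 mm, 33 mm thick, top at z = 437 mm. It stands on four round legs, each 40 mm in diameter, from z = 0 to the seat underside, each leg's axis is inset half a diameter from the nearest pair of seat edges (so the leg's bounding box is flush with the corner).

B is a spool: two coaxial disc flanges of radius 114 mm and thickness 13 mm, joined by a core cylinder of radius 40 mm and height 177 mm. The lower flange rests on z = 0 and the three cylinders share a vertical axis.

The spool is on top of the stool.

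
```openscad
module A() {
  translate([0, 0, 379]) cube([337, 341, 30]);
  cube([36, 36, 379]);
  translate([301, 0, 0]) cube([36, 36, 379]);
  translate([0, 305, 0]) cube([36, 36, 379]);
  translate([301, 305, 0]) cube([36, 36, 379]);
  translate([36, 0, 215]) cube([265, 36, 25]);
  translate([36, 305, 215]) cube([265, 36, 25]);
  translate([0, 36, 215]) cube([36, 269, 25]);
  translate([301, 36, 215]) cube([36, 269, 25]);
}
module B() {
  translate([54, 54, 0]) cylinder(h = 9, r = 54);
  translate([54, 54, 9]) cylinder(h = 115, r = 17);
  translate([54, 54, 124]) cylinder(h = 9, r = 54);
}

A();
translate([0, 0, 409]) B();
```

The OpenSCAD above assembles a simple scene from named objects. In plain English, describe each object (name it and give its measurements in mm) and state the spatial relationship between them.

A is a four-legged stool. The seat is 337×341 mm, 30 mm thick, top at z = 409 mm. It stands on four square legs, each 36×36 mm in cross-section, from z = 0 to the seat underside, each flush with a corner of the seat. Four stretchers, 36 mm wide and 25 mm tall, connect adjacent legs with their undersides at z = 215 mm, each running between the inner faces of the legs it joins and aligned with the legs' outer faces on the other axis.

B is a spool: two coaxial disc flanges of radius 54 mm and thickness 9 mm, joined by a core cylinder of radius 17 mm and height 115 mm. The lower flange rests on z = 0 and the three cylinders share a vertical axis.

The spool is on top of the stool.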